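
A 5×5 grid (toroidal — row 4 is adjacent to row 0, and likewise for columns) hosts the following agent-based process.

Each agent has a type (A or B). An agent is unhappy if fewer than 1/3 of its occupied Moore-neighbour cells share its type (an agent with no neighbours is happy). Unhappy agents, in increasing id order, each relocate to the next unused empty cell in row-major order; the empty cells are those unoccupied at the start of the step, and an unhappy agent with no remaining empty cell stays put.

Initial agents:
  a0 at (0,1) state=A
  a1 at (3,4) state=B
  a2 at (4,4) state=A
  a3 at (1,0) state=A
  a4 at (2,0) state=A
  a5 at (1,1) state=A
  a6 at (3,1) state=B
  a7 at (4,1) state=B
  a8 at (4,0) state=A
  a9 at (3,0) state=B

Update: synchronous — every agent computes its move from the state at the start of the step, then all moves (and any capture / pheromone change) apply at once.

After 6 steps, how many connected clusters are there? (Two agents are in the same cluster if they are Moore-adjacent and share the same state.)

t=1: a0@(0,1):A a1@(0,0):B a2@(4,4):A a3@(1,0):A a4@(2,0):A a5@(1,1):A a6@(3,1):B a7@(4,1):B a8@(4,0):A a9@(3,0):B
t=2: a0@(0,1):A a1@(0,2):B a2@(4,4):A a3@(1,0):A a4@(2,0):A a5@(1,1):A a6@(3,1):B a7@(4,1):B a8@(4,0):A a9@(3,0):B
t=3: (unchanged — steady state)

2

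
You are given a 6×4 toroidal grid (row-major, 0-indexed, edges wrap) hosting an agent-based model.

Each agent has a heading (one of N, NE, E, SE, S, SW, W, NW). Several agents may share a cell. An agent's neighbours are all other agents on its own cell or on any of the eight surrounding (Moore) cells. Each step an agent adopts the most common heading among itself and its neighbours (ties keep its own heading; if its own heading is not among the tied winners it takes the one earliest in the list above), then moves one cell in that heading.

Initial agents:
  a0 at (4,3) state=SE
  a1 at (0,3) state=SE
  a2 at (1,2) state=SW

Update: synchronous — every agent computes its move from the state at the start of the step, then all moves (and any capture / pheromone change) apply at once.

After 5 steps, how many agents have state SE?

2

t=1: a0@(5,0):SE a1@(1,0):SE a2@(2,1):SW
t=2: a0@(0,1):SE a1@(2,1):SE a2@(3,0):SW
t=3: a0@(1,2):SE a1@(3,2):SE a2@(4,3):SW
t=4: a0@(2,3):SE a1@(4,3):SE a2@(5,2):SW
t=5: a0@(3,0):SE a1@(5,0):SE a2@(0,1):SW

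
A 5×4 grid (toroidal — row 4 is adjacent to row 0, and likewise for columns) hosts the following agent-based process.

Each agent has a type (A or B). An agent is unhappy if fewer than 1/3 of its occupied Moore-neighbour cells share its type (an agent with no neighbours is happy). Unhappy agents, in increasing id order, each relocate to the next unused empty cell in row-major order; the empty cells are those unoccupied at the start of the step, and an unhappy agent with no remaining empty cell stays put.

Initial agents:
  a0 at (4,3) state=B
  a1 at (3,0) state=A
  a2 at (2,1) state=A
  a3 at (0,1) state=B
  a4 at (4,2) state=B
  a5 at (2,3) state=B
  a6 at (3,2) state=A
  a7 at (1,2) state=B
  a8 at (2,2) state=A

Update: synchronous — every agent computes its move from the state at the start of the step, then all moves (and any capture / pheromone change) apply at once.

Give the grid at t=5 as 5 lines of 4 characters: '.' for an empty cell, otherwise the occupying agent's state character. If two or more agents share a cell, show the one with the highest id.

t=1: a0@(4,3):B a1@(3,0):A a2@(2,1):A a3@(0,1):B a4@(4,2):B a5@(0,0):B a6@(3,2):A a7@(1,2):B a8@(2,2):A
t=2: (unchanged — steady state)

BB..
..B.
.AA.
A.A.
..BB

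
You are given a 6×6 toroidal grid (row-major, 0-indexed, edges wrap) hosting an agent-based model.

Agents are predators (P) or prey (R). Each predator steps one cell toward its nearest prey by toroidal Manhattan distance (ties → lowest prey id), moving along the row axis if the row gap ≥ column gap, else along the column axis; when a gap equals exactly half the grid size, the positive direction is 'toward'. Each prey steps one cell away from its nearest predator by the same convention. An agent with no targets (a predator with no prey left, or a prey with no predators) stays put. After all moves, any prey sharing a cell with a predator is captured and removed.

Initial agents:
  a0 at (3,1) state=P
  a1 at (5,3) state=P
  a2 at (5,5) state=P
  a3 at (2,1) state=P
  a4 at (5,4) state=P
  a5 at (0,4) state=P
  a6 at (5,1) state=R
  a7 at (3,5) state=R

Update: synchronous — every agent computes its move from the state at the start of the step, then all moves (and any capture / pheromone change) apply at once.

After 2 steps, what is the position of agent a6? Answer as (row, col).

(1, 1)

t=1: a0@(4,1):P a1@(5,2):P a2@(5,0):P a3@(3,1):P a4@(5,5):P a5@(0,5):P a6@(0,1):R a7@(3,4):R
t=2: a0@(5,1):P a1@(0,2):P a2@(0,0):P a3@(4,1):P a4@(5,0):P a5@(0,0):P a6@(1,1):R a7@(3,3):R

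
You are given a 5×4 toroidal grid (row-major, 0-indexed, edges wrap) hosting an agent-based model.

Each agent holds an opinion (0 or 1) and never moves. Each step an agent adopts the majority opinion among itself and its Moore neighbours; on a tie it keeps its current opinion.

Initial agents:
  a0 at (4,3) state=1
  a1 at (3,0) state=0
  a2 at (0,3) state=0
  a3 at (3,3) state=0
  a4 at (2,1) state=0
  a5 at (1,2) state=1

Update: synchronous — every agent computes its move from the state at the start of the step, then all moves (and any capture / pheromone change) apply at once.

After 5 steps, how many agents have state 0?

t=1: a0@(4,3):0 a1@(3,0):0 a2@(0,3):1 a3@(3,3):0 a4@(2,1):0 a5@(1,2):0
t=2: a0@(4,3):0 a1@(3,0):0 a2@(0,3):0 a3@(3,3):0 a4@(2,1):0 a5@(1,2):0
t=3: (unchanged — steady state)

6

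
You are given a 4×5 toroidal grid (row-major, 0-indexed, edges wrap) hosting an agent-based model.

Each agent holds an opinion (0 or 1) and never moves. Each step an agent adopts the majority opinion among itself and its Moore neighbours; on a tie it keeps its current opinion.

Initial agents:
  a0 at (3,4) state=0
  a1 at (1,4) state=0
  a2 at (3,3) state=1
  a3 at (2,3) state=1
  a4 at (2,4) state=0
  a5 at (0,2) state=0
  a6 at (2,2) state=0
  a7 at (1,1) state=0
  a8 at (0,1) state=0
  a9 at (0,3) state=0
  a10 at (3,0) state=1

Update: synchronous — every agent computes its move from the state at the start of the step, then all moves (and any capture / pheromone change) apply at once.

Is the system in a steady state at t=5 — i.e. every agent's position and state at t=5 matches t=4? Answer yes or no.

t=1: a0@(3,4):0 a1@(1,4):0 a2@(3,3):0 a3@(2,3):0 a4@(2,4):0 a5@(0,2):0 a6@(2,2):0 a7@(1,1):0 a8@(0,1):0 a9@(0,3):0 a10@(3,0):0
t=2: (unchanged — steady state)

yes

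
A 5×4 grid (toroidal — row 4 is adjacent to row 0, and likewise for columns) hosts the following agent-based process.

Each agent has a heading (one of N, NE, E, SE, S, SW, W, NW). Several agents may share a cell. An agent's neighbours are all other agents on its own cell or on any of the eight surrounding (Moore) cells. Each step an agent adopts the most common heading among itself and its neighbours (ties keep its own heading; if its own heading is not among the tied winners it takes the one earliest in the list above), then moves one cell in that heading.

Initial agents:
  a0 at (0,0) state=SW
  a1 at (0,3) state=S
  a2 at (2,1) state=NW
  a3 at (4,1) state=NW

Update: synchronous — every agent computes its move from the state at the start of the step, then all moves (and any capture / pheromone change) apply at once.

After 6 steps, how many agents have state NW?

t=1: a0@(1,3):SW a1@(1,3):S a2@(1,0):NW a3@(3,0):NW
t=2: a0@(2,2):SW a1@(2,3):S a2@(0,3):NW a3@(2,3):NW
t=3: a0@(3,1):SW a1@(3,3):S a2@(4,2):NW a3@(1,2):NW
t=4: a0@(4,0):SW a1@(4,3):S a2@(3,1):NW a3@(0,1):NW
t=5: a0@(3,3):NW a1@(0,3):S a2@(2,0):NW a3@(4,0):NW
t=6: a0@(2,2):NW a1@(1,3):S a2@(1,3):NW a3@(3,3):NW

3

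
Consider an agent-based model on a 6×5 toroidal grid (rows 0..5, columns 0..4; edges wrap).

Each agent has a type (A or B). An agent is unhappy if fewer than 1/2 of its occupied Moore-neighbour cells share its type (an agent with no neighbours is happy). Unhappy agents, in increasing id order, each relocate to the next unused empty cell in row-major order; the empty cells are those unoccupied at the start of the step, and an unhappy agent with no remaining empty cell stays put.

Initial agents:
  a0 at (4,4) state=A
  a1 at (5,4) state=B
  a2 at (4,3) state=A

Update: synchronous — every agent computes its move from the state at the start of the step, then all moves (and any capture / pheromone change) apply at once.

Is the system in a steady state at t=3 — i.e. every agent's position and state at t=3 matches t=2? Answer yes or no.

yes

t=1: a0@(4,4):A a1@(0,0):B a2@(4,3):A
t=2: (unchanged — steady state)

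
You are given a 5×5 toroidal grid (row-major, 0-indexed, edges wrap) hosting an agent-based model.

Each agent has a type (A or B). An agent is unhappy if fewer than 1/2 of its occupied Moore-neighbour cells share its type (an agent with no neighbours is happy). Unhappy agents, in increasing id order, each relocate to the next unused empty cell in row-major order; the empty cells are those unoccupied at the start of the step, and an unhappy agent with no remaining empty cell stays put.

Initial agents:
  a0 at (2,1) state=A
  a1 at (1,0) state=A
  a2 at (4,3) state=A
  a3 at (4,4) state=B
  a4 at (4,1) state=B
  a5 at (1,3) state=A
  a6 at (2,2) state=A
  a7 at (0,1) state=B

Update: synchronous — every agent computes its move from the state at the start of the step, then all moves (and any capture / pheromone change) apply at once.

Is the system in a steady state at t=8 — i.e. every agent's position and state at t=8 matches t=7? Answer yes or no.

t=1: a0@(2,1):A a1@(1,0):A a2@(0,0):A a3@(0,2):B a4@(4,1):B a5@(1,3):A a6@(2,2):A a7@(0,1):B
t=2: a0@(2,1):A a1@(1,0):A a2@(0,3):A a3@(0,2):B a4@(4,1):B a5@(1,3):A a6@(2,2):A a7@(0,1):B
t=3: (unchanged — steady state)

yes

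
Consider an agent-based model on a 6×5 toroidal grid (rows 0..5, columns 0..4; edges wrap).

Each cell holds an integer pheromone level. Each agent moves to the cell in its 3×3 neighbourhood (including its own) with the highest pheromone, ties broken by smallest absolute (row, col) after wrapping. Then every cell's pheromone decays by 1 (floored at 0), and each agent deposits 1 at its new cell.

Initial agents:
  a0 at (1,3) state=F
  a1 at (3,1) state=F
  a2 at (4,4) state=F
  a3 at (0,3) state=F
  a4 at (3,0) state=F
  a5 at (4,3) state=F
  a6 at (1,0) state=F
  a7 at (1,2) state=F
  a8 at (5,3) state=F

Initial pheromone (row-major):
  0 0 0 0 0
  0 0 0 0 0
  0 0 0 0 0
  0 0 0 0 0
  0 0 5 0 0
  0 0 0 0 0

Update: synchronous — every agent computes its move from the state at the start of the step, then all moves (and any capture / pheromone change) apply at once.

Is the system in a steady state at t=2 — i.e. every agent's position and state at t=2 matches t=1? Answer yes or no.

t=1: a0@(0,2) a1@(4,2) a2@(3,0) a3@(0,2) a4@(2,0) a5@(4,2) a6@(0,0) a7@(0,1) a8@(4,2) | pheromone: 1 1 2 0 0 / 0 0 0 0 0 / 1 0 0 0 0 / 1 0 0 0 0 / 0 0 7 0 0 / 0 0 0 0 0
t=2: a0@(0,2) a1@(4,2) a2@(2,0) a3@(0,2) a4@(2,0) a5@(4,2) a6@(0,0) a7@(0,2) a8@(4,2) | pheromone: 1 0 4 0 0 / 0 0 0 0 0 / 2 0 0 0 0 / 0 0 0 0 0 / 0 0 9 0 0 / 0 0 0 0 0

no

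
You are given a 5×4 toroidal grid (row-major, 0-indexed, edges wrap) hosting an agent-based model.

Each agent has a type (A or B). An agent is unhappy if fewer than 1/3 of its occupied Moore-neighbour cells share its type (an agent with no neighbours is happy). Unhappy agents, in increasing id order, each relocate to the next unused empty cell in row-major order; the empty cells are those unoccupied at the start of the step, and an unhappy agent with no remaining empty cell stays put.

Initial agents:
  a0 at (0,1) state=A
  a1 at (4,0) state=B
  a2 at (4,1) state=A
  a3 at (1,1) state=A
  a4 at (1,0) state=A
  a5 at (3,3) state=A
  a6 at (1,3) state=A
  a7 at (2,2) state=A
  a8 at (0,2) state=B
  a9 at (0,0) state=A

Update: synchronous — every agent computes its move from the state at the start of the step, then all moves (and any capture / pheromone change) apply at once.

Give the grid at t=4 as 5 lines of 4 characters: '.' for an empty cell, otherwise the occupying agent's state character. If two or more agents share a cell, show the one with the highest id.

t=1: a0@(0,1):A a1@(0,3):B a2@(4,1):A a3@(1,1):A a4@(1,0):A a5@(3,3):A a6@(1,3):A a7@(2,2):A a8@(1,2):B a9@(0,0):A
t=2: a0@(0,1):A a1@(0,2):B a2@(4,1):A a3@(1,1):A a4@(1,0):A a5@(3,3):A a6@(1,3):A a7@(2,2):A a8@(2,0):B a9@(0,0):A
t=3: a0@(0,1):A a1@(0,3):B a2@(4,1):A a3@(1,1):A a4@(1,0):A a5@(3,3):A a6@(1,3):A a7@(2,2):A a8@(1,2):B a9@(0,0):A
t=4: a0@(0,1):A a1@(0,2):B a2@(4,1):A a3@(1,1):A a4@(1,0):A a5@(3,3):A a6@(1,3):A a7@(2,2):A a8@(2,0):B a9@(0,0):A

AAB.
AA.A
B.A.
...A
.A..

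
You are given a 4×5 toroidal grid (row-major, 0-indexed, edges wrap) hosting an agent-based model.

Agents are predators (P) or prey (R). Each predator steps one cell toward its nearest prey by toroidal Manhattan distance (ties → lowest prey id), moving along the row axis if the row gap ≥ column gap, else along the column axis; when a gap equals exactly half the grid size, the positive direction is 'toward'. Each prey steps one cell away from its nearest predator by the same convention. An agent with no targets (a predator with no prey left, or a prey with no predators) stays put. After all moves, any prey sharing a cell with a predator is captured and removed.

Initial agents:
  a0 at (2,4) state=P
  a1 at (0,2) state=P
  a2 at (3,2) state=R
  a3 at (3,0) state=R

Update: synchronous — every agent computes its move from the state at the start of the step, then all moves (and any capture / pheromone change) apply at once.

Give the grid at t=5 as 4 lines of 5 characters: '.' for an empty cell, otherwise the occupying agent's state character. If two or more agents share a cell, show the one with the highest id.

R....
.....
..R..
..P.P

t=1: a0@(3,4):P a1@(3,2):P a2@(2,2):R a3@(0,0):R
t=2: a0@(0,4):P a1@(2,2):P a2@(1,2):R a3@(1,0):R
t=3: a0@(1,4):P a1@(1,2):P a2@(0,2):R a3@(2,0):R
t=4: a0@(2,4):P a1@(0,2):P a2@(3,2):R a3@(3,0):R
t=5: a0@(3,4):P a1@(3,2):P a2@(2,2):R a3@(0,0):R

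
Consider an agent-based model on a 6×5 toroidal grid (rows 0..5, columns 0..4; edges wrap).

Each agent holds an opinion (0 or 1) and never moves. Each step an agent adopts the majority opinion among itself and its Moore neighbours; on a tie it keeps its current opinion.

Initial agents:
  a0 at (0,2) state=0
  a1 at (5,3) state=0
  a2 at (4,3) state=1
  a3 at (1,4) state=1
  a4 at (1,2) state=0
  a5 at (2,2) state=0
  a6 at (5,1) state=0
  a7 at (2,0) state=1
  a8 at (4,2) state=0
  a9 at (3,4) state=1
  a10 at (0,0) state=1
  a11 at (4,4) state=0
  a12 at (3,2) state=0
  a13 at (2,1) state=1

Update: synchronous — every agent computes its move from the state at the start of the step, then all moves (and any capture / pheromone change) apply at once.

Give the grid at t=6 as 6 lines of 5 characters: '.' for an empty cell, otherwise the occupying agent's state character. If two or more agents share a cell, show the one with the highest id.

1.0..
..0.1
100..
..0.1
..000
.0.0.

t=1: a0@(0,2):0 a1@(5,3):0 a2@(4,3):0 a3@(1,4):1 a4@(1,2):0 a5@(2,2):0 a6@(5,1):0 a7@(2,0):1 a8@(4,2):0 a9@(3,4):1 a10@(0,0):1 a11@(4,4):0 a12@(3,2):0 a13@(2,1):0
t=2: (unchanged — steady state)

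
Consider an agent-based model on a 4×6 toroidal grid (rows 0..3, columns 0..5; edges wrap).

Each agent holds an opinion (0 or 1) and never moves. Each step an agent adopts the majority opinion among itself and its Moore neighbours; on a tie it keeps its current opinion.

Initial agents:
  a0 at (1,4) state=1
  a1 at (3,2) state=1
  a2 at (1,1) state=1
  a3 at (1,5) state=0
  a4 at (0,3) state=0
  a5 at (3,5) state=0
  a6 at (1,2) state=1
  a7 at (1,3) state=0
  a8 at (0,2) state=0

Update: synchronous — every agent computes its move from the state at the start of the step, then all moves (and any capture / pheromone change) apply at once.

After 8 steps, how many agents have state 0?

t=1: a0@(1,4):0 a1@(3,2):0 a2@(1,1):1 a3@(1,5):0 a4@(0,3):0 a5@(3,5):0 a6@(1,2):0 a7@(1,3):0 a8@(0,2):0
t=2: a0@(1,4):0 a1@(3,2):0 a2@(1,1):0 a3@(1,5):0 a4@(0,3):0 a5@(3,5):0 a6@(1,2):0 a7@(1,3):0 a8@(0,2):0
t=3: (unchanged — steady state)

9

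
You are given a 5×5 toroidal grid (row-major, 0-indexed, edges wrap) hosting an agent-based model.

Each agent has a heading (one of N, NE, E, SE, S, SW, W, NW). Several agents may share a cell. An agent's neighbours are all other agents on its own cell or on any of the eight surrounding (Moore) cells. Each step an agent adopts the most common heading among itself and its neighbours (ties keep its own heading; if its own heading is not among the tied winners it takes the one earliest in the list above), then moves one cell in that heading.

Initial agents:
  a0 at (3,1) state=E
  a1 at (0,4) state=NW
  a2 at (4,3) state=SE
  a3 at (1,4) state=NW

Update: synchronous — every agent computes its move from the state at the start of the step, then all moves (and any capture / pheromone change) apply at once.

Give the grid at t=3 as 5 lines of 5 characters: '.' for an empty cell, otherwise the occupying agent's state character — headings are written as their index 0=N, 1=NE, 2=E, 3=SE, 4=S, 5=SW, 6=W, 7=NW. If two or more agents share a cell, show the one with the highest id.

t=1: a0@(3,2):E a1@(4,3):NW a2@(0,4):SE a3@(0,3):NW
t=2: a0@(3,3):E a1@(3,2):NW a2@(4,3):NW a3@(4,2):NW
t=3: a0@(2,2):NW a1@(2,1):NW a2@(3,2):NW a3@(3,1):NW

.....
.....
.77..
.77..
.....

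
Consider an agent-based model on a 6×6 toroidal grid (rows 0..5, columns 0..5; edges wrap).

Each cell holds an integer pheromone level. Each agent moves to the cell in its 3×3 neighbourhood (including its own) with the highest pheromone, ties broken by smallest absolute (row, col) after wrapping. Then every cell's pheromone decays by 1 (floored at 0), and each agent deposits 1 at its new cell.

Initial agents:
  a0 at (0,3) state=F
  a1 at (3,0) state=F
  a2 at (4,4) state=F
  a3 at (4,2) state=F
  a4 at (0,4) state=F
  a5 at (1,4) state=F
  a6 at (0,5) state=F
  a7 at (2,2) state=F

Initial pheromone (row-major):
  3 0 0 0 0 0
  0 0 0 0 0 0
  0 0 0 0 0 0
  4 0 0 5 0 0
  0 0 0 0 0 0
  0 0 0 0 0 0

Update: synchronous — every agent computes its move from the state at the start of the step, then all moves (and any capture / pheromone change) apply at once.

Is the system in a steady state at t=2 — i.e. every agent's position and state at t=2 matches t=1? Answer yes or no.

no

t=1: a0@(0,2) a1@(3,0) a2@(3,3) a3@(3,3) a4@(0,3) a5@(0,3) a6@(0,0) a7@(3,3) | pheromone: 3 0 1 2 0 0 / 0 0 0 0 0 0 / 0 0 0 0 0 0 / 4 0 0 7 0 0 / 0 0 0 0 0 0 / 0 0 0 0 0 0
t=2: a0@(0,3) a1@(3,0) a2@(3,3) a3@(3,3) a4@(0,3) a5@(0,3) a6@(0,0) a7@(3,3) | pheromone: 3 0 0 4 0 0 / 0 0 0 0 0 0 / 0 0 0 0 0 0 / 4 0 0 9 0 0 / 0 0 0 0 0 0 / 0 0 0 0 0 0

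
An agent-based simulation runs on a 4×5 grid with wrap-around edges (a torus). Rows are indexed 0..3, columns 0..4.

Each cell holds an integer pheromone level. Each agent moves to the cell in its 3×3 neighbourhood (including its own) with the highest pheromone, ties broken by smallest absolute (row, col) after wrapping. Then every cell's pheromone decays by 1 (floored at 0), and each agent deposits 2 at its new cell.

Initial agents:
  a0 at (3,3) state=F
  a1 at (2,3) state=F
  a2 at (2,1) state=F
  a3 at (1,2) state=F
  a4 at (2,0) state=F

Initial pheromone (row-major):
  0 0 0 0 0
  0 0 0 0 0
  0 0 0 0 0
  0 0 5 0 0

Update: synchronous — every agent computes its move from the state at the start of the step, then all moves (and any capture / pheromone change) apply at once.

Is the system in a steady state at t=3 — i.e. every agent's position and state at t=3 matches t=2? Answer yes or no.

no

t=1: a0@(3,2) a1@(3,2) a2@(3,2) a3@(0,1) a4@(1,0) | pheromone: 0 2 0 0 0 / 2 0 0 0 0 / 0 0 0 0 0 / 0 0 10 0 0
t=2: a0@(3,2) a1@(3,2) a2@(3,2) a3@(3,2) a4@(0,1) | pheromone: 0 3 0 0 0 / 1 0 0 0 0 / 0 0 0 0 0 / 0 0 17 0 0
t=3: a0@(3,2) a1@(3,2) a2@(3,2) a3@(3,2) a4@(3,2) | pheromone: 0 2 0 0 0 / 0 0 0 0 0 / 0 0 0 0 0 / 0 0 26 0 0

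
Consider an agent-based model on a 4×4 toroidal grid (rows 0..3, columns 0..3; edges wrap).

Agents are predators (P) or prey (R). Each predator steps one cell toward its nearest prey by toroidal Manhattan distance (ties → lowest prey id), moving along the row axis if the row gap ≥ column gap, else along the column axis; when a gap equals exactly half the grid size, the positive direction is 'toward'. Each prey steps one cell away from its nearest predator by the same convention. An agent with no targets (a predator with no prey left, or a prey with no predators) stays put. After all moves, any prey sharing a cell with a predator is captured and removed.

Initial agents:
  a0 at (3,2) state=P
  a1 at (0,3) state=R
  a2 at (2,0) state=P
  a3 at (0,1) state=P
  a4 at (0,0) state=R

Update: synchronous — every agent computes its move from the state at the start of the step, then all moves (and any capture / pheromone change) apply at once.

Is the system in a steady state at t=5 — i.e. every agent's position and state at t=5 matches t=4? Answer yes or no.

t=1: a0@(0,2):P a1@(1,3):R a2@(3,0):P a3@(0,0):P a4@(0,3):R
t=2: a0@(0,3):P a1@(2,3):R a2@(0,0):P a3@(0,3):P
t=3: a0@(1,3):P a2@(1,0):P a3@(1,3):P
t=4: (unchanged — steady state)

yes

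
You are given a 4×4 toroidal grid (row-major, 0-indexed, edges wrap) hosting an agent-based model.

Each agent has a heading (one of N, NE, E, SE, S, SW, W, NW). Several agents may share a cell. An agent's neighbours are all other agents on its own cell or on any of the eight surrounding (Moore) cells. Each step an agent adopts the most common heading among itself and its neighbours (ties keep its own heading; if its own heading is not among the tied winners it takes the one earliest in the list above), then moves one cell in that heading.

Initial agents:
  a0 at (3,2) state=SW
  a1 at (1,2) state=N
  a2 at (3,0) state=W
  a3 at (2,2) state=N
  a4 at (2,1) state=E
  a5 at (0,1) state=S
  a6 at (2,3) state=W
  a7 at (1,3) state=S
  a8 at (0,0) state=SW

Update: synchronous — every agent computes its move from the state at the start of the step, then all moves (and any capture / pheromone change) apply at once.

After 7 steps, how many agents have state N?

9

t=1: a0@(0,1):SW a1@(0,2):N a2@(3,3):W a3@(1,2):N a4@(1,1):N a5@(1,0):SW a6@(2,2):W a7@(0,3):N a8@(1,0):S
t=2: a0@(3,1):N a1@(3,2):N a2@(3,2):W a3@(0,2):N a4@(0,1):N a5@(2,3):SW a6@(2,1):W a7@(3,3):N a8@(0,0):N
t=3: a0@(2,1):N a1@(2,2):N a2@(2,2):N a3@(3,2):N a4@(3,1):N a5@(1,3):N a6@(2,0):W a7@(2,3):N a8@(3,0):N
t=4: a0@(1,1):N a1@(1,2):N a2@(1,2):N a3@(2,2):N a4@(2,1):N a5@(0,3):N a6@(1,0):N a7@(1,3):N a8@(2,0):N
t=5: a0@(0,1):N a1@(0,2):N a2@(0,2):N a3@(1,2):N a4@(1,1):N a5@(3,3):N a6@(0,0):N a7@(0,3):N a8@(1,0):N
t=6: a0@(3,1):N a1@(3,2):N a2@(3,2):N a3@(0,2):N a4@(0,1):N a5@(2,3):N a6@(3,0):N a7@(3,3):N a8@(0,0):N
t=7: a0@(2,1):N a1@(2,2):N a2@(2,2):N a3@(3,2):N a4@(3,1):N a5@(1,3):N a6@(2,0):N a7@(2,3):N a8@(3,0):N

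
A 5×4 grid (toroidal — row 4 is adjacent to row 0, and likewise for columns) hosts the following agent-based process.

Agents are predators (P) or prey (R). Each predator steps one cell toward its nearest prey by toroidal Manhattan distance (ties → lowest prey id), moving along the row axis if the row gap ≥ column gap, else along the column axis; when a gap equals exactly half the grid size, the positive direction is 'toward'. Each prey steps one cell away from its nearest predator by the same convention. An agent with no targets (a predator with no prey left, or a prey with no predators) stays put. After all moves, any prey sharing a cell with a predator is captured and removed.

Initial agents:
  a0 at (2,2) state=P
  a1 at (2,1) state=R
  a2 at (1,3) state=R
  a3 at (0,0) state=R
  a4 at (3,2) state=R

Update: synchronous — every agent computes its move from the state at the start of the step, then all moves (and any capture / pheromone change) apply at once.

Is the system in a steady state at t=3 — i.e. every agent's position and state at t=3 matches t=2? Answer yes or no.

no

t=1: a0@(2,1):P a1@(2,0):R a2@(0,3):R a3@(4,0):R a4@(4,2):R
t=2: a0@(2,0):P a1@(2,3):R a2@(4,3):R a3@(0,0):R a4@(0,2):R
t=3: a0@(2,3):P a1@(2,2):R a2@(0,3):R a3@(4,0):R a4@(4,2):R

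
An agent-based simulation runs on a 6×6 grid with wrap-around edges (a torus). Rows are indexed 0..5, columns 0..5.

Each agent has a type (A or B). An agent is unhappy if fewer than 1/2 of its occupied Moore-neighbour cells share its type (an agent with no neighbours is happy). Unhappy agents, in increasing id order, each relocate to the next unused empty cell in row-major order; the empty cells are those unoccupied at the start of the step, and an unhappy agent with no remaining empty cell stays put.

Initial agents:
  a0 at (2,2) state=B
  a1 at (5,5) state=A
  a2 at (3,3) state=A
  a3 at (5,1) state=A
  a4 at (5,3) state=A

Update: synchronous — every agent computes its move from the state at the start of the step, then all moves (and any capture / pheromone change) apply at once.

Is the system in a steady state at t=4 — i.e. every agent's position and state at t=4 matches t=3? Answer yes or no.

t=1: a0@(0,0):B a1@(5,5):A a2@(0,1):A a3@(5,1):A a4@(5,3):A
t=2: a0@(0,2):B a1@(0,3):A a2@(0,1):A a3@(5,1):A a4@(5,3):A
t=3: a0@(0,0):B a1@(0,3):A a2@(0,1):A a3@(5,1):A a4@(5,3):A
t=4: a0@(0,2):B a1@(0,3):A a2@(0,1):A a3@(5,1):A a4@(5,3):A

no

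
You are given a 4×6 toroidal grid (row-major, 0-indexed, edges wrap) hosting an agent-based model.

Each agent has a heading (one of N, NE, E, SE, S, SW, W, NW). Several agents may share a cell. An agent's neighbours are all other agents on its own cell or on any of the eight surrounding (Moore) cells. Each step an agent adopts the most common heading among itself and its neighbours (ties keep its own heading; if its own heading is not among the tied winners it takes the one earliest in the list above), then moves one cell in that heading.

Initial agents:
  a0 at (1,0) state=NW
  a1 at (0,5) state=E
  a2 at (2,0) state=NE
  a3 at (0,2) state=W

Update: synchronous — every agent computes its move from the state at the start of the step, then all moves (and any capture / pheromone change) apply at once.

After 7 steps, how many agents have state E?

1

t=1: a0@(0,5):NW a1@(0,0):E a2@(1,1):NE a3@(0,1):W
t=2: a0@(3,4):NW a1@(0,1):E a2@(0,2):NE a3@(0,0):W
t=3: a0@(2,3):NW a1@(0,2):E a2@(3,3):NE a3@(0,5):W
t=4: a0@(1,2):NW a1@(0,3):E a2@(2,4):NE a3@(0,4):W
t=5: a0@(0,1):NW a1@(0,4):E a2@(1,5):NE a3@(0,3):W
t=6: a0@(3,0):NW a1@(0,5):E a2@(0,0):NE a3@(0,2):W
t=7: a0@(2,5):NW a1@(0,0):E a2@(3,1):NE a3@(0,1):W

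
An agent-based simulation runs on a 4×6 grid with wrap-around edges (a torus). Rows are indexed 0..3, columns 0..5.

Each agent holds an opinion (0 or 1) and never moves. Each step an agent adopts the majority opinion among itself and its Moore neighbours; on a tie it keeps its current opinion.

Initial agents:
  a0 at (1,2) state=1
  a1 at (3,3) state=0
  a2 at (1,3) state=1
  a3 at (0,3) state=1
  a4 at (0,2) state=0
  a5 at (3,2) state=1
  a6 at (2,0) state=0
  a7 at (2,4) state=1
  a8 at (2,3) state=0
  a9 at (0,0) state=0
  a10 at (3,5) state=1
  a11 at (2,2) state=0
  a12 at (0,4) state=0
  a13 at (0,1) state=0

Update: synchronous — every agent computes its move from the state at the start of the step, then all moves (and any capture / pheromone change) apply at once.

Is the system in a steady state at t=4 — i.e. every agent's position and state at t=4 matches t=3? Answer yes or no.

no

t=1: a0@(1,2):0 a1@(3,3):0 a2@(1,3):1 a3@(0,3):1 a4@(0,2):1 a5@(3,2):0 a6@(2,0):0 a7@(2,4):1 a8@(2,3):1 a9@(0,0):0 a10@(3,5):0 a11@(2,2):0 a12@(0,4):1 a13@(0,1):0
t=2: a0@(1,2):1 a1@(3,3):1 a2@(1,3):1 a3@(0,3):1 a4@(0,2):0 a5@(3,2):0 a6@(2,0):0 a7@(2,4):1 a8@(2,3):0 a9@(0,0):0 a10@(3,5):0 a11@(2,2):0 a12@(0,4):1 a13@(0,1):0
t=3: a0@(1,2):0 a1@(3,3):1 a2@(1,3):1 a3@(0,3):1 a4@(0,2):1 a5@(3,2):0 a6@(2,0):0 a7@(2,4):1 a8@(2,3):1 a9@(0,0):0 a10@(3,5):0 a11@(2,2):0 a12@(0,4):1 a13@(0,1):0
t=4: a0@(1,2):1 a1@(3,3):1 a2@(1,3):1 a3@(0,3):1 a4@(0,2):1 a5@(3,2):1 a6@(2,0):0 a7@(2,4):1 a8@(2,3):1 a9@(0,0):0 a10@(3,5):0 a11@(2,2):0 a12@(0,4):1 a13@(0,1):0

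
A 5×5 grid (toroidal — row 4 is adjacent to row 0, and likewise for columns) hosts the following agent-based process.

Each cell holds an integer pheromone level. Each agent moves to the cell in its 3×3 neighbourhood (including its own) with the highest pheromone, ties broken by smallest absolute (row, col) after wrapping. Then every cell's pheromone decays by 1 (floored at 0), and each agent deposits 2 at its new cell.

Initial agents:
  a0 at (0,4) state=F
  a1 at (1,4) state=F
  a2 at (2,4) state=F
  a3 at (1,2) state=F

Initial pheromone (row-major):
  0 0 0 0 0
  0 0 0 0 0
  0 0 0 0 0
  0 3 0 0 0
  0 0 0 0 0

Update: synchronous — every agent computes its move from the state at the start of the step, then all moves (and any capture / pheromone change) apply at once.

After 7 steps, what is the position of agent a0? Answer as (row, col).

(0, 0)

t=1: a0@(0,0) a1@(0,0) a2@(1,0) a3@(0,1) | pheromone: 4 2 0 0 0 / 2 0 0 0 0 / 0 0 0 0 0 / 0 2 0 0 0 / 0 0 0 0 0
t=2: a0@(0,0) a1@(0,0) a2@(0,0) a3@(0,0) | pheromone: 11 1 0 0 0 / 1 0 0 0 0 / 0 0 0 0 0 / 0 1 0 0 0 / 0 0 0 0 0
t=3: a0@(0,0) a1@(0,0) a2@(0,0) a3@(0,0) | pheromone: 18 0 0 0 0 / 0 0 0 0 0 / 0 0 0 0 0 / 0 0 0 0 0 / 0 0 0 0 0
t=4: a0@(0,0) a1@(0,0) a2@(0,0) a3@(0,0) | pheromone: 25 0 0 0 0 / 0 0 0 0 0 / 0 0 0 0 0 / 0 0 0 0 0 / 0 0 0 0 0
t=5: a0@(0,0) a1@(0,0) a2@(0,0) a3@(0,0) | pheromone: 32 0 0 0 0 / 0 0 0 0 0 / 0 0 0 0 0 / 0 0 0 0 0 / 0 0 0 0 0
t=6: a0@(0,0) a1@(0,0) a2@(0,0) a3@(0,0) | pheromone: 39 0 0 0 0 / 0 0 0 0 0 / 0 0 0 0 0 / 0 0 0 0 0 / 0 0 0 0 0
t=7: a0@(0,0) a1@(0,0) a2@(0,0) a3@(0,0) | pheromone: 46 0 0 0 0 / 0 0 0 0 0 / 0 0 0 0 0 / 0 0 0 0 0 / 0 0 0 0 0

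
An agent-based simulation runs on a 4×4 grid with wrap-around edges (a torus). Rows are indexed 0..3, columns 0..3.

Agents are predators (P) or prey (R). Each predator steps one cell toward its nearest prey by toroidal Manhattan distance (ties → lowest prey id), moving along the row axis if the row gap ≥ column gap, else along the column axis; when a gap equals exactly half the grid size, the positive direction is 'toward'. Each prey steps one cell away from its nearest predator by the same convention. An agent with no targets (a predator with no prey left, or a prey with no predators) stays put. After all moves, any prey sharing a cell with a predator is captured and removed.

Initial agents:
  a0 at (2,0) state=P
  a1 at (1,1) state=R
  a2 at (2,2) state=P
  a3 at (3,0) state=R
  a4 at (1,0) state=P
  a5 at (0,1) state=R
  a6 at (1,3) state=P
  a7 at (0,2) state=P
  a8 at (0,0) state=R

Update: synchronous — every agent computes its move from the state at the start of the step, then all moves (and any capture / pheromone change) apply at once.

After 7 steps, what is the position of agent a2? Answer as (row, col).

(1, 0)

t=1: a0@(3,0):P a2@(1,2):P a3@(0,0):R a4@(1,1):P a5@(0,0):R a6@(1,0):P a7@(0,1):P
t=2: a0@(0,0):P a2@(1,3):P a3@(1,0):R a4@(0,1):P a5@(1,0):R a6@(0,0):P a7@(0,0):P
t=3: a0@(1,0):P a2@(1,0):P a3@(2,0):R a4@(1,1):P a5@(2,0):R a6@(1,0):P a7@(1,0):P
t=4: a0@(2,0):P a2@(2,0):P a3@(3,0):R a4@(2,1):P a5@(3,0):R a6@(2,0):P a7@(2,0):P
t=5: a0@(3,0):P a2@(3,0):P a3@(0,0):R a4@(3,1):P a5@(0,0):R a6@(3,0):P a7@(3,0):P
t=6: a0@(0,0):P a2@(0,0):P a3@(1,0):R a4@(0,1):P a5@(1,0):R a6@(0,0):P a7@(0,0):P
t=7: a0@(1,0):P a2@(1,0):P a3@(2,0):R a4@(1,1):P a5@(2,0):R a6@(1,0):P a7@(1,0):P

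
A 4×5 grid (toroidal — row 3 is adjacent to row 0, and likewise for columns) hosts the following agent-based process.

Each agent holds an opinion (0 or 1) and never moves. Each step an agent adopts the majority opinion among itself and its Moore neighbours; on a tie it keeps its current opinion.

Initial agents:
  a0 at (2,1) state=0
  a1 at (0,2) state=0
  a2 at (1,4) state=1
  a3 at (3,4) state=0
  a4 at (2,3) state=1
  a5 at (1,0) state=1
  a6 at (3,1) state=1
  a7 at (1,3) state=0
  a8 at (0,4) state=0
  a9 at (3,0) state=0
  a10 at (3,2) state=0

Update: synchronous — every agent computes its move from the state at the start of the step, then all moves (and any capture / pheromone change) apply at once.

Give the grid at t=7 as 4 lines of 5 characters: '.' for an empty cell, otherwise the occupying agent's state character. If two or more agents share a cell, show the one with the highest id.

t=1: a0@(2,1):0 a1@(0,2):0 a2@(1,4):1 a3@(3,4):0 a4@(2,3):0 a5@(1,0):1 a6@(3,1):0 a7@(1,3):0 a8@(0,4):0 a9@(3,0):0 a10@(3,2):0
t=2: a0@(2,1):0 a1@(0,2):0 a2@(1,4):0 a3@(3,4):0 a4@(2,3):0 a5@(1,0):1 a6@(3,1):0 a7@(1,3):0 a8@(0,4):0 a9@(3,0):0 a10@(3,2):0
t=3: a0@(2,1):0 a1@(0,2):0 a2@(1,4):0 a3@(3,4):0 a4@(2,3):0 a5@(1,0):0 a6@(3,1):0 a7@(1,3):0 a8@(0,4):0 a9@(3,0):0 a10@(3,2):0
t=4: (unchanged — steady state)

..0.0
0..00
.0.0.
000.0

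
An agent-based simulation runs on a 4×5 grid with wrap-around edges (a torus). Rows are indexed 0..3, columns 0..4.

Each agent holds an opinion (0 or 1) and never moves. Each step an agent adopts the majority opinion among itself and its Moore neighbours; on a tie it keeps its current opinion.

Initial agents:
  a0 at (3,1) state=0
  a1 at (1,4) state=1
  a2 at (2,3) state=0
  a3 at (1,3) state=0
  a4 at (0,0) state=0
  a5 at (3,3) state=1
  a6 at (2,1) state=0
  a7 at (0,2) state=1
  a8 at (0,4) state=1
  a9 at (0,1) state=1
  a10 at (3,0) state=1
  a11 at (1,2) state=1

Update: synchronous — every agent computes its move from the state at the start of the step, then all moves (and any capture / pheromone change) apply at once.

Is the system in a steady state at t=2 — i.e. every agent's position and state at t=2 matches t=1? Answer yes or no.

no

t=1: a0@(3,1):0 a1@(1,4):0 a2@(2,3):1 a3@(1,3):1 a4@(0,0):1 a5@(3,3):1 a6@(2,1):0 a7@(0,2):1 a8@(0,4):1 a9@(0,1):1 a10@(3,0):1 a11@(1,2):1
t=2: a0@(3,1):1 a1@(1,4):1 a2@(2,3):1 a3@(1,3):1 a4@(0,0):1 a5@(3,3):1 a6@(2,1):0 a7@(0,2):1 a8@(0,4):1 a9@(0,1):1 a10@(3,0):1 a11@(1,2):1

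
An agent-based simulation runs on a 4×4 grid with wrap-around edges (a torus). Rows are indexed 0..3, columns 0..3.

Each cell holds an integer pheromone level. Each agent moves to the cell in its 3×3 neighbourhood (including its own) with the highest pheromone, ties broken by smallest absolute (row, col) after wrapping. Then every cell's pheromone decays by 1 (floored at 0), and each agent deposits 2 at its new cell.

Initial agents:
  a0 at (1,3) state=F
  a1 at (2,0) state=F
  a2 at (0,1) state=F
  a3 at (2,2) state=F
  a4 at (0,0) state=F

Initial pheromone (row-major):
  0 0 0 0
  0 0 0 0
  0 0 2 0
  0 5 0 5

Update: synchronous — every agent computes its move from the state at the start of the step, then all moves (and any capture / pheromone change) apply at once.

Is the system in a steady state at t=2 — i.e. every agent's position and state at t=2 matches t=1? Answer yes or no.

no

t=1: a0@(2,2) a1@(3,1) a2@(3,1) a3@(3,1) a4@(3,1) | pheromone: 0 0 0 0 / 0 0 0 0 / 0 0 3 0 / 0 12 0 4
t=2: a0@(3,1) a1@(3,1) a2@(3,1) a3@(3,1) a4@(3,1) | pheromone: 0 0 0 0 / 0 0 0 0 / 0 0 2 0 / 0 21 0 3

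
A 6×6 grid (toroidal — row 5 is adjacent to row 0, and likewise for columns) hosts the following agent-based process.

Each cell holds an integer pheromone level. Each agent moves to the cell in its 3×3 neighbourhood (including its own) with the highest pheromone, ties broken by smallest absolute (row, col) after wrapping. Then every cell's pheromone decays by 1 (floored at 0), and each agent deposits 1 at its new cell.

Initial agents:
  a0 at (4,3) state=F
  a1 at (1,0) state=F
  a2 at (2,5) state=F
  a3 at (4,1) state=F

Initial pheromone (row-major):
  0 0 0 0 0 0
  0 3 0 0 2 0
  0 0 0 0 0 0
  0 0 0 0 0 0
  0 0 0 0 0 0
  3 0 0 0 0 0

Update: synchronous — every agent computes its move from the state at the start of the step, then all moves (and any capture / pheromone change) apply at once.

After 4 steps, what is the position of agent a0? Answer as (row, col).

(3, 2)

t=1: a0@(3,2) a1@(1,1) a2@(1,4) a3@(5,0) | pheromone: 0 0 0 0 0 0 / 0 3 0 0 2 0 / 0 0 0 0 0 0 / 0 0 1 0 0 0 / 0 0 0 0 0 0 / 3 0 0 0 0 0
t=2: (unchanged — steady state)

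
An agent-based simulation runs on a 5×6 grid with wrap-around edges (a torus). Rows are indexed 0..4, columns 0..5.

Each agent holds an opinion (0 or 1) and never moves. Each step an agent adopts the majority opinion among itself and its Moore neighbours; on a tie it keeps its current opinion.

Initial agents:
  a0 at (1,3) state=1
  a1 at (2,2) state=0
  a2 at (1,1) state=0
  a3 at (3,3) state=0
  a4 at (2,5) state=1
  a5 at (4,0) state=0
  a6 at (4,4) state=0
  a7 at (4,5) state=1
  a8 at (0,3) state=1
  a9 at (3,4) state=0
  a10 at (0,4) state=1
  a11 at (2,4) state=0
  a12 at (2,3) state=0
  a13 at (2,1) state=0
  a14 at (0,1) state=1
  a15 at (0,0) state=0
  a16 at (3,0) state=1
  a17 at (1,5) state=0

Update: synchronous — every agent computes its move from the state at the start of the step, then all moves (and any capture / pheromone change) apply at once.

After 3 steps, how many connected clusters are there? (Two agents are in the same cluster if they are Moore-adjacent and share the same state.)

t=1: a0@(1,3):1 a1@(2,2):0 a2@(1,1):0 a3@(3,3):0 a4@(2,5):0 a5@(4,0):1 a6@(4,4):0 a7@(4,5):0 a8@(0,3):1 a9@(3,4):0 a10@(0,4):1 a11@(2,4):0 a12@(2,3):0 a13@(2,1):0 a14@(0,1):0 a15@(0,0):0 a16@(3,0):1 a17@(1,5):0
t=2: a0@(1,3):1 a1@(2,2):0 a2@(1,1):0 a3@(3,3):0 a4@(2,5):0 a5@(4,0):0 a6@(4,4):0 a7@(4,5):0 a8@(0,3):1 a9@(3,4):0 a10@(0,4):1 a11@(2,4):0 a12@(2,3):0 a13@(2,1):0 a14@(0,1):0 a15@(0,0):0 a16@(3,0):0 a17@(1,5):0
t=3: (unchanged — steady state)

2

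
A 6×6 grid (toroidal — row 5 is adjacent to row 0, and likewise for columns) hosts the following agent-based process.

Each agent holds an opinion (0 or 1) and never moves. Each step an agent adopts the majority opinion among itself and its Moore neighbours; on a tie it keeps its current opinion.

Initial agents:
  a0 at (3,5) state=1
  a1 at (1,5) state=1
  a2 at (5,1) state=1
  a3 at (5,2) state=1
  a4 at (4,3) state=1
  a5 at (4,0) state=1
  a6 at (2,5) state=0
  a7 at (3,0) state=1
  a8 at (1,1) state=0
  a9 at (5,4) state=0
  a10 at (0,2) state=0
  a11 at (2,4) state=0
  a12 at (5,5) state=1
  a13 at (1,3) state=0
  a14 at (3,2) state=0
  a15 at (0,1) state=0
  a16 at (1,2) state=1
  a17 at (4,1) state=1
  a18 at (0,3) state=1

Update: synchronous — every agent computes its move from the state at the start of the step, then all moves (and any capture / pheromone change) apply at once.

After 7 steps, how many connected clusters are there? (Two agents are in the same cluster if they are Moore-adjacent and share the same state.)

t=1: a0@(3,5):1 a1@(1,5):0 a2@(5,1):1 a3@(5,2):1 a4@(4,3):1 a5@(4,0):1 a6@(2,5):1 a7@(3,0):1 a8@(1,1):0 a9@(5,4):1 a10@(0,2):0 a11@(2,4):0 a12@(5,5):1 a13@(1,3):0 a14@(3,2):1 a15@(0,1):0 a16@(1,2):0 a17@(4,1):1 a18@(0,3):1
t=2: (unchanged — steady state)

2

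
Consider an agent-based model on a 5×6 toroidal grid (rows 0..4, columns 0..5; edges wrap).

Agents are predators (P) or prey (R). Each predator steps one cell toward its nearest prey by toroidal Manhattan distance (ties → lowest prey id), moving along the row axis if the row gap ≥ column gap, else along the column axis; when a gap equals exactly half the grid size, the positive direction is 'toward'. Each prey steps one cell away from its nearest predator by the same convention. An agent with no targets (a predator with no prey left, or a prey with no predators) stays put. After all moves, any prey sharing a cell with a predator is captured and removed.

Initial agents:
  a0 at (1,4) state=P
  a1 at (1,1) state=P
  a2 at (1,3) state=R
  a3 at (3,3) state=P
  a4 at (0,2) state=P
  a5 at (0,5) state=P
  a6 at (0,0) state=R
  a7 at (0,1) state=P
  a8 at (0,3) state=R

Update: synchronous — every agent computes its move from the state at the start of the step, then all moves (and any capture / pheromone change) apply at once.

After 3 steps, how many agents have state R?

t=1: a0@(1,3):P a1@(1,2):P a3@(2,3):P a4@(0,3):P a5@(0,0):P a6@(0,1):R a7@(0,0):P a8@(0,4):R
t=2: a0@(0,3):P a1@(0,2):P a3@(1,3):P a4@(0,4):P a5@(0,1):P a7@(0,1):P a8@(0,5):R
t=3: a0@(0,4):P a1@(0,3):P a3@(1,4):P a4@(0,5):P a5@(0,0):P a7@(0,0):P

0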